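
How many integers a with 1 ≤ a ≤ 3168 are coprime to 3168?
960

The number of a ∈ {1, ..., 3168} with gcd(a, 3168) = 1 is by definition Euler's totient φ(3168). φ is multiplicative, with φ(p^e) = p^e − p^(e−1). Factorise 3168 = 2^5 · 3^2 · 11. Then
  φ(3168) = (2^5 − 2^4) · (3^2 − 3^1) · (11 − 1) = 16 · 6 · 10 = 960.
So there are 960 such integers.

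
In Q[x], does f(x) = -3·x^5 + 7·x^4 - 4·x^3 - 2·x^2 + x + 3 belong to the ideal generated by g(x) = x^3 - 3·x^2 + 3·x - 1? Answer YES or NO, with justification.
NO

In Q[x] the ideal (g) consists of all multiples of g, so f ∈ (g) iff g | f, i.e. iff the remainder of f on division by g is 0. Divide f by g (g is monic, so eliminate the leading term of the running remainder at each step):
  leading term -3·x^5: subtract (-3·x^2)·g(x) = -3·x^5 + 9·x^4 - 9·x^3 + 3·x^2, leaving -2·x^4 + 5·x^3 - 5·x^2 + x + 3
  leading term -2·x^4: subtract (-2·x)·g(x) = -2·x^4 + 6·x^3 - 6·x^2 + 2·x, leaving -x^3 + x^2 - x + 3
  leading term -x^3: subtract (-1)·g(x) = -x^3 + 3·x^2 - 3·x + 1, leaving -2·x^2 + 2·x + 2
The remainder r(x) = -2·x^2 + 2·x + 2 ≠ 0 (and deg r < deg g), so g ∤ f, i.e. f ∉ (g).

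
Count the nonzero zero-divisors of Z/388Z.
In Z/388Z each nonzero element is either a unit (gcd with 388 is 1) or a zero-divisor (gcd > 1). The number of units is φ(388): factorise 388 = 2^2 · 97, so φ(388) = (2^2 − 2^1) · (97 − 1) = 2 · 96 = 192. The nonzero elements number 388 − 1 = 387. Hence the nonzero zero-divisors number 387 − 192 = 195.

Final answer: Z/388Z has 195 nonzero zero-divisors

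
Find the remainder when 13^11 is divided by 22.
Use repeated squaring. Binary(11) = 1011. Walk through the bits of the exponent 11 left-to-right: at each bit after the leading one, square the running value, then multiply by 13 if the bit is 1 (always reducing mod 22):
  bit 1 = 1 (leading): start with 13.
  bit 2 = 0: square 13^2 = 169 ≡ 15 (mod 22).
  bit 3 = 1: square 15^2 = 225 ≡ 5; bit is 1, so multiply 5·13 = 65 ≡ 21 (mod 22).
  bit 4 = 1: square 21^2 = 441 ≡ 1; bit is 1, so multiply 1·13 = 13 (mod 22).
Final value: 13^11 ≡ 13 (mod 22).

Final answer: 13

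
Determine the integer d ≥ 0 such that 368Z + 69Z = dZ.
In the PID Z, (a, b) is generated by gcd(a, b). Compute gcd(368, 69) with the extended Euclidean algorithm, tracking rows (r, s, t) with s·368 + t·69 = r:
  row A: (368, 1, 0)   [1·368 + 0·69 = 368]
  row B: (69, 0, 1)   [0·368 + 1·69 = 69]
  368 = 5·69 + 23   → row C = row A − 5·row B = (23, 1, −5)   [check: 1·368 − 5·69 = 23]
  69 = 3·23 + 0   → remainder 0, stop. gcd = 23 (last nonzero row C).
So gcd(368, 69) = 23, with Bézout identity 1·368 − 5·69 = 23. Containment (⊇): the Bézout identity exhibits 23 as an element of (368, 69), giving (23) ⊆ (368, 69). Containment (⊆): since 23 | 368 and 23 | 69 (368 = 23·16, 69 = 23·3), every Z-linear combination of 368 and 69 is divisible by 23, so (368, 69) ⊆ (23). Therefore (368, 69) = (23), d = 23.

Final answer: (368, 69) = (23); d = 23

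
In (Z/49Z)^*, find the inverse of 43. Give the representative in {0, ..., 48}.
43^(−1) ≡ 8 (mod 49)

Apply the extended Euclidean algorithm to (49, 43), tracking rows (r, s, t) with s·49 + t·43 = r. Each division r_prev = q·r_cur + r_new produces the new row as (previous row) − q·(current row):
  row A: (49, 1, 0)   [1·49 + 0·43 = 49]
  row B: (43, 0, 1)   [0·49 + 1·43 = 43]
  49 = 1·43 + 6   → row C = row A − 1·row B = (6, 1, −1)   [check: 1·49 − 1·43 = 6]
  43 = 7·6 + 1   → row D = row B − 7·row C = (1, −7, 8)   [check: −7·49 + 8·43 = 1]
  6 = 6·1 + 0   → remainder 0, stop. gcd = 1 (last nonzero row D).
The gcd is 1, so 43 is invertible mod 49. The last nonzero row gives −7·49 + 8·43 = 1, so t = 8. So 43^(−1) ≡ 8 (mod 49). Verify: 43 · 8 = 344 ≡ 1 (mod 49). ✓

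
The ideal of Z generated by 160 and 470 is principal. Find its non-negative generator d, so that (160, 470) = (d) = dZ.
(160, 470) = (10); d = 10

In the PID Z, (a, b) is generated by gcd(a, b). Compute gcd(470, 160) with the extended Euclidean algorithm, tracking rows (r, s, t) with s·470 + t·160 = r:
  row A: (470, 1, 0)   [1·470 + 0·160 = 470]
  row B: (160, 0, 1)   [0·470 + 1·160 = 160]
  470 = 2·160 + 150   → row C = row A − 2·row B = (150, 1, −2)   [check: 1·470 − 2·160 = 150]
  160 = 1·150 + 10   → row D = row B − 1·row C = (10, −1, 3)   [check: −1·470 + 3·160 = 10]
  150 = 15·10 + 0   → remainder 0, stop. gcd = 10 (last nonzero row D).
So gcd(160, 470) = 10, with Bézout identity −1·470 + 3·160 = 10. Containment (⊇): the Bézout identity exhibits 10 as an element of (160, 470), giving (10) ⊆ (160, 470). Containment (⊆): since 10 | 160 and 10 | 470 (160 = 10·16, 470 = 10·47), every Z-linear combination of 160 and 470 is divisible by 10, so (160, 470) ⊆ (10). Therefore (160, 470) = (10), d = 10.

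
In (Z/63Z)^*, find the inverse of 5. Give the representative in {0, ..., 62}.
5^(−1) ≡ 38 (mod 63)

Apply the extended Euclidean algorithm to (63, 5), tracking rows (r, s, t) with s·63 + t·5 = r. Each division r_prev = q·r_cur + r_new produces the new row as (previous row) − q·(current row):
  row A: (63, 1, 0)   [1·63 + 0·5 = 63]
  row B: (5, 0, 1)   [0·63 + 1·5 = 5]
  63 = 12·5 + 3   → row C = row A − 12·row B = (3, 1, −12)   [check: 1·63 − 12·5 = 3]
  5 = 1·3 + 2   → row D = row B − 1·row C = (2, −1, 13)   [check: −1·63 + 13·5 = 2]
  3 = 1·2 + 1   → row E = row C − 1·row D = (1, 2, −25)   [check: 2·63 − 25·5 = 1]
  2 = 2·1 + 0   → remainder 0, stop. gcd = 1 (last nonzero row E).
The gcd is 1, so 5 is invertible mod 63. The last nonzero row gives 2·63 − 25·5 = 1, so t = −25. So 5^(−1) ≡ −25 ≡ 38 (mod 63). Verify: 5 · 38 = 190 ≡ 1 (mod 63). ✓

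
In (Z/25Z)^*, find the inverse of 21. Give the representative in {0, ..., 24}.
21^(−1) ≡ 6 (mod 25)

Apply the extended Euclidean algorithm to (25, 21), tracking rows (r, s, t) with s·25 + t·21 = r. Each division r_prev = q·r_cur + r_new produces the new row as (previous row) − q·(current row):
  row A: (25, 1, 0)   [1·25 + 0·21 = 25]
  row B: (21, 0, 1)   [0·25 + 1·21 = 21]
  25 = 1·21 + 4   → row C = row A − 1·row B = (4, 1, −1)   [check: 1·25 − 1·21 = 4]
  21 = 5·4 + 1   → row D = row B − 5·row C = (1, −5, 6)   [check: −5·25 + 6·21 = 1]
  4 = 4·1 + 0   → remainder 0, stop. gcd = 1 (last nonzero row D).
The gcd is 1, so 21 is invertible mod 25. The last nonzero row gives −5·25 + 6·21 = 1, so t = 6. So 21^(−1) ≡ 6 (mod 25). Verify: 21 · 6 = 126 ≡ 1 (mod 25). ✓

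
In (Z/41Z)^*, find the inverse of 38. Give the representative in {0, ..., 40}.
Apply the extended Euclidean algorithm to (41, 38), tracking rows (r, s, t) with s·41 + t·38 = r. Each division r_prev = q·r_cur + r_new produces the new row as (previous row) − q·(current row):
  row A: (41, 1, 0)   [1·41 + 0·38 = 41]
  row B: (38, 0, 1)   [0·41 + 1·38 = 38]
  41 = 1·38 + 3   → row C = row A − 1·row B = (3, 1, −1)   [check: 1·41 − 1·38 = 3]
  38 = 12·3 + 2   → row D = row B − 12·row C = (2, −12, 13)   [check: −12·41 + 13·38 = 2]
  3 = 1·2 + 1   → row E = row C − 1·row D = (1, 13, −14)   [check: 13·41 − 14·38 = 1]
  2 = 2·1 + 0   → remainder 0, stop. gcd = 1 (last nonzero row E).
The gcd is 1, so 38 is invertible mod 41. The last nonzero row gives 13·41 − 14·38 = 1, so t = −14. So 38^(−1) ≡ −14 ≡ 27 (mod 41). Verify: 38 · 27 = 1026 ≡ 1 (mod 41). ✓

Final answer: 38^(−1) ≡ 27 (mod 41)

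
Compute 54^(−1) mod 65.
Apply the extended Euclidean algorithm to (65, 54), tracking rows (r, s, t) with s·65 + t·54 = r. Each division r_prev = q·r_cur + r_new produces the new row as (previous row) − q·(current row):
  row A: (65, 1, 0)   [1·65 + 0·54 = 65]
  row B: (54, 0, 1)   [0·65 + 1·54 = 54]
  65 = 1·54 + 11   → row C = row A − 1·row B = (11, 1, −1)   [check: 1·65 − 1·54 = 11]
  54 = 4·11 + 10   → row D = row B − 4·row C = (10, −4, 5)   [check: −4·65 + 5·54 = 10]
  11 = 1·10 + 1   → row E = row C − 1·row D = (1, 5, −6)   [check: 5·65 − 6·54 = 1]
  10 = 10·1 + 0   → remainder 0, stop. gcd = 1 (last nonzero row E).
The gcd is 1, so 54 is invertible mod 65. The last nonzero row gives 5·65 − 6·54 = 1, so t = −6. So 54^(−1) ≡ −6 ≡ 59 (mod 65). Verify: 54 · 59 = 3186 ≡ 1 (mod 65). ✓

Final answer: 54^(−1) ≡ 59 (mod 65)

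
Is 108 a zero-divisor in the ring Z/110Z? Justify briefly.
YES

gcd(108, 110) = 2 > 1, so 108 is not a unit in Z/110Z. In Z/nZ every nonzero non-unit is a zero-divisor: explicitly, take b = 110/gcd = 55 ≠ 0 (mod 110); then 108·55 = 5940 = 54·110, i.e. 108·55 ≡ 0 (mod 110). So 108 is a zero-divisor.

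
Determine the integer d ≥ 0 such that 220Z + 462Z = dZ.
(220, 462) = (22); d = 22

In the PID Z, (a, b) is generated by gcd(a, b). Compute gcd(462, 220) with the extended Euclidean algorithm, tracking rows (r, s, t) with s·462 + t·220 = r:
  row A: (462, 1, 0)   [1·462 + 0·220 = 462]
  row B: (220, 0, 1)   [0·462 + 1·220 = 220]
  462 = 2·220 + 22   → row C = row A − 2·row B = (22, 1, −2)   [check: 1·462 − 2·220 = 22]
  220 = 10·22 + 0   → remainder 0, stop. gcd = 22 (last nonzero row C).
So gcd(220, 462) = 22, with Bézout identity 1·462 − 2·220 = 22. Containment (⊇): the Bézout identity exhibits 22 as an element of (220, 462), giving (22) ⊆ (220, 462). Containment (⊆): since 22 | 220 and 22 | 462 (220 = 22·10, 462 = 22·21), every Z-linear combination of 220 and 462 is divisible by 22, so (220, 462) ⊆ (22). Therefore (220, 462) = (22), d = 22.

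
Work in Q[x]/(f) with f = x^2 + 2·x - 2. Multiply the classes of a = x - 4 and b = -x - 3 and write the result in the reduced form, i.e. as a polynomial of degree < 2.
a · b ≡ 3·x + 10 (mod f(x))

First multiply in Q[x] without reducing: a · b = -x^2 + x + 12. Now divide by f(x) = x^2 + 2·x - 2, eliminating the leading term at each step:
  leading term -x^2: subtract (-1)·f(x) = -x^2 - 2·x + 2, leaving 3·x + 10
The degree is now < 2, so this is the remainder. Hence a · b ≡ 3·x + 10 in Q[x]/(f).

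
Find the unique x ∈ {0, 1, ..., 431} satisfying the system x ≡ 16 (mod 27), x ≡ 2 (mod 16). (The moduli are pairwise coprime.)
x ≡ 178 (mod 432); the representative in [0, 432) is 178

The moduli 27, 16 are pairwise coprime, so by the CRT there is a unique solution mod 27·16 = 432.
Solve by successive substitution. Start with x ≡ 16 (mod 27).
  Combine with x ≡ 2 (mod 16): write x = 16 + 27·t and require 16 + 27·t ≡ 2 (mod 16), i.e. 27·t ≡ 2 − 16 ≡ 2 (mod 16). Since 27^(−1) ≡ 3 (mod 16) (27 ≡ 11 (mod 16)), t ≡ 3·2 ≡ 6 (mod 16). So x ≡ 16 + 27·6 = 178 (mod 432).
Unique solution in [0, 432): x = 178.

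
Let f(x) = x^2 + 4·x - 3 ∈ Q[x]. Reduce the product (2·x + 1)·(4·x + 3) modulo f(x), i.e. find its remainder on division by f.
a · b ≡ 27 - 22·x (mod f(x))

First multiply in Q[x] without reducing: a · b = 8·x^2 + 10·x + 3. Now divide by f(x) = x^2 + 4·x - 3, eliminating the leading term at each step:
  leading term 8·x^2: subtract (8)·f(x) = 8·x^2 + 32·x - 24, leaving 27 - 22·x
The degree is now < 2, so this is the remainder. Hence a · b ≡ 27 - 22·x in Q[x]/(f).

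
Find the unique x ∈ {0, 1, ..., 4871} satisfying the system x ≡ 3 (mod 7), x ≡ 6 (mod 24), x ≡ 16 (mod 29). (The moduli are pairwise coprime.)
The moduli 7, 24, 29 are pairwise coprime, so by the CRT there is a unique solution mod 7·24·29 = 4872.
Solve by successive substitution. Start with x ≡ 3 (mod 7).
  Combine with x ≡ 6 (mod 24): write x = 3 + 7·t and require 3 + 7·t ≡ 6 (mod 24), i.e. 7·t ≡ 6 − 3 ≡ 3 (mod 24). Since 7^(−1) ≡ 7 (mod 24), t ≡ 7·3 ≡ 21 (mod 24). So x ≡ 3 + 7·21 = 150 (mod 168).
  Combine with x ≡ 16 (mod 29): write x = 150 + 168·t and require 150 + 168·t ≡ 16 (mod 29), i.e. 168·t ≡ 16 − 150 ≡ 11 (mod 29). Since 168^(−1) ≡ 24 (mod 29) (168 ≡ 23 (mod 29)), t ≡ 24·11 ≡ 3 (mod 29). So x ≡ 150 + 168·3 = 654 (mod 4872).
Unique solution in [0, 4872): x = 654.

Final answer: x ≡ 654 (mod 4872); the representative in [0, 4872) is 654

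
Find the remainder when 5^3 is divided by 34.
23

Use repeated squaring. Binary(3) = 11. Walk through the bits of the exponent 3 left-to-right: at each bit after the leading one, square the running value, then multiply by 5 if the bit is 1 (always reducing mod 34):
  bit 1 = 1 (leading): start with 5.
  bit 2 = 1: square 5^2 = 25; bit is 1, so multiply 25·5 = 125 ≡ 23 (mod 34).
Final value: 5^3 ≡ 23 (mod 34).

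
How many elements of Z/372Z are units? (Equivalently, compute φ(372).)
Z/372Z has φ(372) = 120 units

An element a ∈ Z/372Z is a unit iff gcd(a, 372) = 1, so the number of units is φ(372). φ is multiplicative, with φ(p^e) = p^e − p^(e−1). Factorise 372 = 2^2 · 3 · 31. Then
  φ(372) = (2^2 − 2^1) · (3 − 1) · (31 − 1) = 2 · 2 · 30 = 120.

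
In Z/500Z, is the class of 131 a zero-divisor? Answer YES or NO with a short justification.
gcd(131, 500) = 1, so 131 is a unit in Z/500Z (it has a multiplicative inverse). A unit cannot be a zero-divisor: if 131·b ≡ 0 then multiplying both sides by 131^(−1) gives b ≡ 0. So 131 is not a zero-divisor.

Final answer: NO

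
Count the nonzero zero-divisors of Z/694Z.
In Z/694Z each nonzero element is either a unit (gcd with 694 is 1) or a zero-divisor (gcd > 1). The number of units is φ(694): factorise 694 = 2 · 347, so φ(694) = (2 − 1) · (347 − 1) = 1 · 346 = 346. The nonzero elements number 694 − 1 = 693. Hence the nonzero zero-divisors number 693 − 346 = 347.

Final answer: Z/694Z has 347 nonzero zero-divisors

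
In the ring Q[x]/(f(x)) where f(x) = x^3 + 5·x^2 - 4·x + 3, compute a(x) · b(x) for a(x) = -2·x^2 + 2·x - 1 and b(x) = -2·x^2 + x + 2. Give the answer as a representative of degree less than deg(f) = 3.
a · b ≡ 146·x^2 - 113·x + 76 (mod f(x))

First multiply in Q[x] without reducing: a · b = 4·x^4 - 6·x^3 + 3·x - 2. Now divide by f(x) = x^3 + 5·x^2 - 4·x + 3, eliminating the leading term at each step:
  leading term 4·x^4: subtract (4·x)·f(x) = 4·x^4 + 20·x^3 - 16·x^2 + 12·x, leaving -26·x^3 + 16·x^2 - 9·x - 2
  leading term -26·x^3: subtract (-26)·f(x) = -26·x^3 - 130·x^2 + 104·x - 78, leaving 146·x^2 - 113·x + 76
The degree is now < 3, so this is the remainder. Hence a · b ≡ 146·x^2 - 113·x + 76 in Q[x]/(f).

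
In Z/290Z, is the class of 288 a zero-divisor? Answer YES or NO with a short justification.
YES

gcd(288, 290) = 2 > 1, so 288 is not a unit in Z/290Z. In Z/nZ every nonzero non-unit is a zero-divisor: explicitly, take b = 290/gcd = 145 ≠ 0 (mod 290); then 288·145 = 41760 = 144·290, i.e. 288·145 ≡ 0 (mod 290). So 288 is a zero-divisor.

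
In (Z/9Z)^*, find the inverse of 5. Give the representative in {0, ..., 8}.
5^(−1) ≡ 2 (mod 9)

Apply the extended Euclidean algorithm to (9, 5), tracking rows (r, s, t) with s·9 + t·5 = r. Each division r_prev = q·r_cur + r_new produces the new row as (previous row) − q·(current row):
  row A: (9, 1, 0)   [1·9 + 0·5 = 9]
  row B: (5, 0, 1)   [0·9 + 1·5 = 5]
  9 = 1·5 + 4   → row C = row A − 1·row B = (4, 1, −1)   [check: 1·9 − 1·5 = 4]
  5 = 1·4 + 1   → row D = row B − 1·row C = (1, −1, 2)   [check: −1·9 + 2·5 = 1]
  4 = 4·1 + 0   → remainder 0, stop. gcd = 1 (last nonzero row D).
The gcd is 1, so 5 is invertible mod 9. The last nonzero row gives −1·9 + 2·5 = 1, so t = 2. So 5^(−1) ≡ 2 (mod 9). Verify: 5 · 2 = 10 ≡ 1 (mod 9). ✓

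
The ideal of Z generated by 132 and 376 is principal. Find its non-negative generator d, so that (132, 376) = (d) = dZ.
(132, 376) = (4); d = 4

In the PID Z, (a, b) is generated by gcd(a, b). Compute gcd(376, 132) with the extended Euclidean algorithm, tracking rows (r, s, t) with s·376 + t·132 = r:
  row A: (376, 1, 0)   [1·376 + 0·132 = 376]
  row B: (132, 0, 1)   [0·376 + 1·132 = 132]
  376 = 2·132 + 112   → row C = row A − 2·row B = (112, 1, −2)   [check: 1·376 − 2·132 = 112]
  132 = 1·112 + 20   → row D = row B − 1·row C = (20, −1, 3)   [check: −1·376 + 3·132 = 20]
  112 = 5·20 + 12   → row E = row C − 5·row D = (12, 6, −17)   [check: 6·376 − 17·132 = 12]
  20 = 1·12 + 8   → row F = row D − 1·row E = (8, −7, 20)   [check: −7·376 + 20·132 = 8]
  12 = 1·8 + 4   → row G = row E − 1·row F = (4, 13, −37)   [check: 13·376 − 37·132 = 4]
  8 = 2·4 + 0   → remainder 0, stop. gcd = 4 (last nonzero row G).
So gcd(132, 376) = 4, with Bézout identity 13·376 − 37·132 = 4. Containment (⊇): the Bézout identity exhibits 4 as an element of (132, 376), giving (4) ⊆ (132, 376). Containment (⊆): since 4 | 132 and 4 | 376 (132 = 4·33, 376 = 4·94), every Z-linear combination of 132 and 376 is divisible by 4, so (132, 376) ⊆ (4). Therefore (132, 376) = (4), d = 4.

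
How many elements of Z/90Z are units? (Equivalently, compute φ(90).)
An element a ∈ Z/90Z is a unit iff gcd(a, 90) = 1, so the number of units is φ(90). φ is multiplicative, with φ(p^e) = p^e − p^(e−1). Factorise 90 = 2 · 3^2 · 5. Then
  φ(90) = (2 − 1) · (3^2 − 3^1) · (5 − 1) = 1 · 6 · 4 = 24.

Final answer: Z/90Z has φ(90) = 24 units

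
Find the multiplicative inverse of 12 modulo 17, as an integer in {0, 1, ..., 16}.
12^(−1) ≡ 10 (mod 17)

Apply the extended Euclidean algorithm to (17, 12), tracking rows (r, s, t) with s·17 + t·12 = r. Each division r_prev = q·r_cur + r_new produces the new row as (previous row) − q·(current row):
  row A: (17, 1, 0)   [1·17 + 0·12 = 17]
  row B: (12, 0, 1)   [0·17 + 1·12 = 12]
  17 = 1·12 + 5   → row C = row A − 1·row B = (5, 1, −1)   [check: 1·17 − 1·12 = 5]
  12 = 2·5 + 2   → row D = row B − 2·row C = (2, −2, 3)   [check: −2·17 + 3·12 = 2]
  5 = 2·2 + 1   → row E = row C − 2·row D = (1, 5, −7)   [check: 5·17 − 7·12 = 1]
  2 = 2·1 + 0   → remainder 0, stop. gcd = 1 (last nonzero row E).
The gcd is 1, so 12 is invertible mod 17. The last nonzero row gives 5·17 − 7·12 = 1, so t = −7. So 12^(−1) ≡ −7 ≡ 10 (mod 17). Verify: 12 · 10 = 120 ≡ 1 (mod 17). ✓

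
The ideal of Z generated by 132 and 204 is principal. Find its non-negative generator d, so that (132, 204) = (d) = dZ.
(132, 204) = (12); d = 12

In the PID Z, (a, b) is generated by gcd(a, b). Compute gcd(204, 132) with the extended Euclidean algorithm, tracking rows (r, s, t) with s·204 + t·132 = r:
  row A: (204, 1, 0)   [1·204 + 0·132 = 204]
  row B: (132, 0, 1)   [0·204 + 1·132 = 132]
  204 = 1·132 + 72   → row C = row A − 1·row B = (72, 1, −1)   [check: 1·204 − 1·132 = 72]
  132 = 1·72 + 60   → row D = row B − 1·row C = (60, −1, 2)   [check: −1·204 + 2·132 = 60]
  72 = 1·60 + 12   → row E = row C − 1·row D = (12, 2, −3)   [check: 2·204 − 3·132 = 12]
  60 = 5·12 + 0   → remainder 0, stop. gcd = 12 (last nonzero row E).
So gcd(132, 204) = 12, with Bézout identity 2·204 − 3·132 = 12. Containment (⊇): the Bézout identity exhibits 12 as an element of (132, 204), giving (12) ⊆ (132, 204). Containment (⊆): since 12 | 132 and 12 | 204 (132 = 12·11, 204 = 12·17), every Z-linear combination of 132 and 204 is divisible by 12, so (132, 204) ⊆ (12). Therefore (132, 204) = (12), d = 12.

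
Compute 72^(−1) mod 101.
Apply the extended Euclidean algorithm to (101, 72), tracking rows (r, s, t) with s·101 + t·72 = r. Each division r_prev = q·r_cur + r_new produces the new row as (previous row) − q·(current row):
  row A: (101, 1, 0)   [1·101 + 0·72 = 101]
  row B: (72, 0, 1)   [0·101 + 1·72 = 72]
  101 = 1·72 + 29   → row C = row A − 1·row B = (29, 1, −1)   [check: 1·101 − 1·72 = 29]
  72 = 2·29 + 14   → row D = row B − 2·row C = (14, −2, 3)   [check: −2·101 + 3·72 = 14]
  29 = 2·14 + 1   → row E = row C − 2·row D = (1, 5, −7)   [check: 5·101 − 7·72 = 1]
  14 = 14·1 + 0   → remainder 0, stop. gcd = 1 (last nonzero row E).
The gcd is 1, so 72 is invertible mod 101. The last nonzero row gives 5·101 − 7·72 = 1, so t = −7. So 72^(−1) ≡ −7 ≡ 94 (mod 101). Verify: 72 · 94 = 6768 ≡ 1 (mod 101). ✓

Final answer: 72^(−1) ≡ 94 (mod 101)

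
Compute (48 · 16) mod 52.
Both factors are already reduced mod 52. 48 · 16 = 768. Dividing by 52: 768 = 14·52 + 40. So (48 · 16) mod 52 = 40.

Final answer: 40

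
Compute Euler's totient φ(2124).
φ is multiplicative, with φ(p^e) = p^e − p^(e−1). Factorise 2124 = 2^2 · 3^2 · 59. Then
  φ(2124) = (2^2 − 2^1) · (3^2 − 3^1) · (59 − 1) = 2 · 6 · 58 = 696.

Final answer: φ(2124) = 696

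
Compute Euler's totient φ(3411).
φ(3411) = 2268

φ is multiplicative, with φ(p^e) = p^e − p^(e−1). Factorise 3411 = 3^2 · 379. Then
  φ(3411) = (3^2 − 3^1) · (379 − 1) = 6 · 378 = 2268.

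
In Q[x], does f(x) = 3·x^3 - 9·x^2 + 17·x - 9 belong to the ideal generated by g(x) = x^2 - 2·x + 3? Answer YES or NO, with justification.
In Q[x] the ideal (g) consists of all multiples of g, so f ∈ (g) iff g | f, i.e. iff the remainder of f on division by g is 0. Divide f by g (g is monic, so eliminate the leading term of the running remainder at each step):
  leading term 3·x^3: subtract (3·x)·g(x) = 3·x^3 - 6·x^2 + 9·x, leaving -3·x^2 + 8·x - 9
  leading term -3·x^2: subtract (-3)·g(x) = -3·x^2 + 6·x - 9, leaving 2·x
The remainder r(x) = 2·x ≠ 0 (and deg r < deg g), so g ∤ f, i.e. f ∉ (g).

Final answer: NO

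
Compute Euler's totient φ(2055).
φ is multiplicative, with φ(p^e) = p^e − p^(e−1). Factorise 2055 = 3 · 5 · 137. Then
  φ(2055) = (3 − 1) · (5 − 1) · (137 − 1) = 2 · 4 · 136 = 1088.

Final answer: φ(2055) = 1088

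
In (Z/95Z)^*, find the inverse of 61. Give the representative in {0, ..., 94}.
Apply the extended Euclidean algorithm to (95, 61), tracking rows (r, s, t) with s·95 + t·61 = r. Each division r_prev = q·r_cur + r_new produces the new row as (previous row) − q·(current row):
  row A: (95, 1, 0)   [1·95 + 0·61 = 95]
  row B: (61, 0, 1)   [0·95 + 1·61 = 61]
  95 = 1·61 + 34   → row C = row A − 1·row B = (34, 1, −1)   [check: 1·95 − 1·61 = 34]
  61 = 1·34 + 27   → row D = row B − 1·row C = (27, −1, 2)   [check: −1·95 + 2·61 = 27]
  34 = 1·27 + 7   → row E = row C − 1·row D = (7, 2, −3)   [check: 2·95 − 3·61 = 7]
  27 = 3·7 + 6   → row F = row D − 3·row E = (6, −7, 11)   [check: −7·95 + 11·61 = 6]
  7 = 1·6 + 1   → row G = row E − 1·row F = (1, 9, −14)   [check: 9·95 − 14·61 = 1]
  6 = 6·1 + 0   → remainder 0, stop. gcd = 1 (last nonzero row G).
The gcd is 1, so 61 is invertible mod 95. The last nonzero row gives 9·95 − 14·61 = 1, so t = −14. So 61^(−1) ≡ −14 ≡ 81 (mod 95). Verify: 61 · 81 = 4941 ≡ 1 (mod 95). ✓

Final answer: 61^(−1) ≡ 81 (mod 95)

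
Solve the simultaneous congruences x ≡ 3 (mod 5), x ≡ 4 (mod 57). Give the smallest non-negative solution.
x ≡ 118 (mod 285); the representative in [0, 285) is 118

The moduli 5, 57 are pairwise coprime, so by the CRT there is a unique solution mod 5·57 = 285.
Solve by successive substitution. Start with x ≡ 3 (mod 5).
  Combine with x ≡ 4 (mod 57): write x = 3 + 5·t and require 3 + 5·t ≡ 4 (mod 57), i.e. 5·t ≡ 4 − 3 ≡ 1 (mod 57). Since 5^(−1) ≡ 23 (mod 57), t ≡ 23·1 ≡ 23 (mod 57). So x ≡ 3 + 5·23 = 118 (mod 285).
Unique solution in [0, 285): x = 118.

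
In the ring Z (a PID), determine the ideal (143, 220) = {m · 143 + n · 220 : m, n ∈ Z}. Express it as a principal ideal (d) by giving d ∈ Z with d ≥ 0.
(143, 220) = (11); d = 11

In the PID Z, (a, b) is generated by gcd(a, b). Compute gcd(220, 143) with the extended Euclidean algorithm, tracking rows (r, s, t) with s·220 + t·143 = r:
  row A: (220, 1, 0)   [1·220 + 0·143 = 220]
  row B: (143, 0, 1)   [0·220 + 1·143 = 143]
  220 = 1·143 + 77   → row C = row A − 1·row B = (77, 1, −1)   [check: 1·220 − 1·143 = 77]
  143 = 1·77 + 66   → row D = row B − 1·row C = (66, −1, 2)   [check: −1·220 + 2·143 = 66]
  77 = 1·66 + 11   → row E = row C − 1·row D = (11, 2, −3)   [check: 2·220 − 3·143 = 11]
  66 = 6·11 + 0   → remainder 0, stop. gcd = 11 (last nonzero row E).
So gcd(143, 220) = 11, with Bézout identity 2·220 − 3·143 = 11. Containment (⊇): the Bézout identity exhibits 11 as an element of (143, 220), giving (11) ⊆ (143, 220). Containment (⊆): since 11 | 143 and 11 | 220 (143 = 11·13, 220 = 11·20), every Z-linear combination of 143 and 220 is divisible by 11, so (143, 220) ⊆ (11). Therefore (143, 220) = (11), d = 11.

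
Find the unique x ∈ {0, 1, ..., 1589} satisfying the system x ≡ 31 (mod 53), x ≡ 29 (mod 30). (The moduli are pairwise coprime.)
The moduli 53, 30 are pairwise coprime, so by the CRT there is a unique solution mod 53·30 = 1590.
Solve by successive substitution. Start with x ≡ 31 (mod 53).
  Combine with x ≡ 29 (mod 30): write x = 31 + 53·t and require 31 + 53·t ≡ 29 (mod 30), i.e. 53·t ≡ 29 − 31 ≡ 28 (mod 30). Since 53^(−1) ≡ 17 (mod 30) (53 ≡ 23 (mod 30)), t ≡ 17·28 ≡ 26 (mod 30). So x ≡ 31 + 53·26 = 1409 (mod 1590).
Unique solution in [0, 1590): x = 1409.

Final answer: x ≡ 1409 (mod 1590); the representative in [0, 1590) is 1409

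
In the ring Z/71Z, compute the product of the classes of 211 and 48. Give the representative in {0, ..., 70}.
46

Reduce the factors first: 211 ≡ 69 (mod 71), so 211 · 48 ≡ 69 · 48 (mod 71). 69 · 48 = 3312. Dividing by 71: 3312 = 46·71 + 46. So (211 · 48) mod 71 = 46.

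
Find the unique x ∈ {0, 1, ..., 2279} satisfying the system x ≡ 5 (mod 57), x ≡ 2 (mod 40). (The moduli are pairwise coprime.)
The moduli 57, 40 are pairwise coprime, so by the CRT there is a unique solution mod 57·40 = 2280.
Solve by successive substitution. Start with x ≡ 5 (mod 57).
  Combine with x ≡ 2 (mod 40): write x = 5 + 57·t and require 5 + 57·t ≡ 2 (mod 40), i.e. 57·t ≡ 2 − 5 ≡ 37 (mod 40). Since 57^(−1) ≡ 33 (mod 40) (57 ≡ 17 (mod 40)), t ≡ 33·37 ≡ 21 (mod 40). So x ≡ 5 + 57·21 = 1202 (mod 2280).
Unique solution in [0, 2280): x = 1202.

Final answer: x ≡ 1202 (mod 2280); the representative in [0, 2280) is 1202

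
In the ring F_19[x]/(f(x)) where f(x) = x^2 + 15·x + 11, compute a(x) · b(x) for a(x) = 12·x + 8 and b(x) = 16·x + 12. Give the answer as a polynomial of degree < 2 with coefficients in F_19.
a · b ≡ 14·x + 17 (mod f(x))

Multiply as integer polynomials: a · b = 192·x^2 + 272·x + 96. Reducing coefficients mod 19: a · b ≡ 2·x^2 + 6·x + 1. Now divide by f(x) = x^2 + 15·x + 11 in F_19[x], eliminating the leading term at each step:
  leading term 2·x^2: subtract (2)·f(x) = 2·x^2 + 11·x + 3, leaving 14·x + 17 (coefficients mod 19)
The degree is now < 2, so this is the remainder. Hence a · b ≡ 14·x + 17 in F_19[x]/(f).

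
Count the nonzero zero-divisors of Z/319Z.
Z/319Z has 38 nonzero zero-divisors

In Z/319Z each nonzero element is either a unit (gcd with 319 is 1) or a zero-divisor (gcd > 1). The number of units is φ(319): factorise 319 = 11 · 29, so φ(319) = (11 − 1) · (29 − 1) = 10 · 28 = 280. The nonzero elements number 319 − 1 = 318. Hence the nonzero zero-divisors number 318 − 280 = 38.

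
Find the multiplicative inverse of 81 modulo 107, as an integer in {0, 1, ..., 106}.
Apply the extended Euclidean algorithm to (107, 81), tracking rows (r, s, t) with s·107 + t·81 = r. Each division r_prev = q·r_cur + r_new produces the new row as (previous row) − q·(current row):
  row A: (107, 1, 0)   [1·107 + 0·81 = 107]
  row B: (81, 0, 1)   [0·107 + 1·81 = 81]
  107 = 1·81 + 26   → row C = row A − 1·row B = (26, 1, −1)   [check: 1·107 − 1·81 = 26]
  81 = 3·26 + 3   → row D = row B − 3·row C = (3, −3, 4)   [check: −3·107 + 4·81 = 3]
  26 = 8·3 + 2   → row E = row C − 8·row D = (2, 25, −33)   [check: 25·107 − 33·81 = 2]
  3 = 1·2 + 1   → row F = row D − 1·row E = (1, −28, 37)   [check: −28·107 + 37·81 = 1]
  2 = 2·1 + 0   → remainder 0, stop. gcd = 1 (last nonzero row F).
The gcd is 1, so 81 is invertible mod 107. The last nonzero row gives −28·107 + 37·81 = 1, so t = 37. So 81^(−1) ≡ 37 (mod 107). Verify: 81 · 37 = 2997 ≡ 1 (mod 107). ✓

Final answer: 81^(−1) ≡ 37 (mod 107)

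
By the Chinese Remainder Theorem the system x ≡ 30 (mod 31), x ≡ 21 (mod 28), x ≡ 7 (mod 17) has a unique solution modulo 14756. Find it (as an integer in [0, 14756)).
x ≡ 1673 (mod 14756); the representative in [0, 14756) is 1673

The moduli 31, 28, 17 are pairwise coprime, so by the CRT there is a unique solution mod 31·28·17 = 14756.
Solve by successive substitution. Start with x ≡ 30 (mod 31).
  Combine with x ≡ 21 (mod 28): write x = 30 + 31·t and require 30 + 31·t ≡ 21 (mod 28), i.e. 31·t ≡ 21 − 30 ≡ 19 (mod 28). Since 31^(−1) ≡ 19 (mod 28) (31 ≡ 3 (mod 28)), t ≡ 19·19 ≡ 25 (mod 28). So x ≡ 30 + 31·25 = 805 (mod 868).
  Combine with x ≡ 7 (mod 17): write x = 805 + 868·t and require 805 + 868·t ≡ 7 (mod 17), i.e. 868·t ≡ 7 − 805 ≡ 1 (mod 17). Since 868^(−1) ≡ 1 (mod 17) (868 ≡ 1 (mod 17)), t ≡ 1·1 ≡ 1 (mod 17). So x ≡ 805 + 868·1 = 1673 (mod 14756).
Unique solution in [0, 14756): x = 1673.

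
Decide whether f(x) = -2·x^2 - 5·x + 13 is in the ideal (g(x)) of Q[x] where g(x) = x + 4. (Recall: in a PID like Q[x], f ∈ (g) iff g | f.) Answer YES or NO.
In Q[x] the ideal (g) consists of all multiples of g, so f ∈ (g) iff g | f, i.e. iff the remainder of f on division by g is 0. Divide f by g (g is monic, so eliminate the leading term of the running remainder at each step):
  leading term -2·x^2: subtract (-2·x)·g(x) = -2·x^2 - 8·x, leaving 3·x + 13
  leading term 3·x: subtract (3)·g(x) = 3·x + 12, leaving 1
The remainder r(x) = 1 ≠ 0 (and deg r < deg g), so g ∤ f, i.e. f ∉ (g).

Final answer: NO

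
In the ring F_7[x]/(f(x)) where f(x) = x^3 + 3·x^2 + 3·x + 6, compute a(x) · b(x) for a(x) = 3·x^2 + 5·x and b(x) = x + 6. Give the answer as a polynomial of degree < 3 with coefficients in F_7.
Multiply as integer polynomials: a · b = 3·x^3 + 23·x^2 + 30·x. Reducing coefficients mod 7: a · b ≡ 3·x^3 + 2·x^2 + 2·x. Now divide by f(x) = x^3 + 3·x^2 + 3·x + 6 in F_7[x], eliminating the leading term at each step:
  leading term 3·x^3: subtract (3)·f(x) = 3·x^3 + 2·x^2 + 2·x + 4, leaving 3 (coefficients mod 7)
The degree is now < 3, so this is the remainder. Hence a · b ≡ 3 in F_7[x]/(f).

Final answer: a · b ≡ 3 (mod f(x))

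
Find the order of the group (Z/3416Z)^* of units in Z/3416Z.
(Z/3416Z)^* consists of the classes a with gcd(a, 3416) = 1, so its order is φ(3416). φ is multiplicative, with φ(p^e) = p^e − p^(e−1). Factorise 3416 = 2^3 · 7 · 61. Then
  φ(3416) = (2^3 − 2^2) · (7 − 1) · (61 − 1) = 4 · 6 · 60 = 1440.
Thus |(Z/3416Z)^*| = 1440.

Final answer: |(Z/3416Z)^*| = 1440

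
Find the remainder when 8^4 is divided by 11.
Use repeated squaring. Binary(4) = 100. Walk through the bits of the exponent 4 left-to-right: at each bit after the leading one, square the running value, then multiply by 8 if the bit is 1 (always reducing mod 11):
  bit 1 = 1 (leading): start with 8.
  bit 2 = 0: square 8^2 = 64 ≡ 9 (mod 11).
  bit 3 = 0: square 9^2 = 81 ≡ 4 (mod 11).
Final value: 8^4 ≡ 4 (mod 11).

Final answer: 4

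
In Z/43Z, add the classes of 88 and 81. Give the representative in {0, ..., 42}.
40

Reduce the summands first: 88 ≡ 2, 81 ≡ 38 (mod 43), so 88 + 81 ≡ 2 + 38 (mod 43). 2 + 38 = 40; 40 = 0·43 + 40, so (88 + 81) mod 43 = 40.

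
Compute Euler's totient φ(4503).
φ(4503) = 2808

φ is multiplicative, with φ(p^e) = p^e − p^(e−1). Factorise 4503 = 3 · 19 · 79. Then
  φ(4503) = (3 − 1) · (19 − 1) · (79 − 1) = 2 · 18 · 78 = 2808.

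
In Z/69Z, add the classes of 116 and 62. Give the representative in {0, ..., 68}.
40

Reduce the summands first: 116 ≡ 47 (mod 69), so 116 + 62 ≡ 47 + 62 (mod 69). 47 + 62 = 109; 109 = 1·69 + 40, so (116 + 62) mod 69 = 40.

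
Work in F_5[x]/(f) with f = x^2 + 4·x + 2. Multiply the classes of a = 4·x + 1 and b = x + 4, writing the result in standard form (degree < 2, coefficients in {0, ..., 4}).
a · b ≡ x + 1 (mod f(x))

Multiply as integer polynomials: a · b = 4·x^2 + 17·x + 4. Reducing coefficients mod 5: a · b ≡ 4·x^2 + 2·x + 4. Now divide by f(x) = x^2 + 4·x + 2 in F_5[x], eliminating the leading term at each step:
  leading term 4·x^2: subtract (4)·f(x) = 4·x^2 + x + 3, leaving x + 1 (coefficients mod 5)
The degree is now < 2, so this is the remainder. Hence a · b ≡ x + 1 in F_5[x]/(f).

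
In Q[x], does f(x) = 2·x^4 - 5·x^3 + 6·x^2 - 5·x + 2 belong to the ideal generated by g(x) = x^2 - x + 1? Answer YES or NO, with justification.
In Q[x] the ideal (g) consists of all multiples of g, so f ∈ (g) iff g | f, i.e. iff the remainder of f on division by g is 0. Divide f by g (g is monic, so eliminate the leading term of the running remainder at each step):
  leading term 2·x^4: subtract (2·x^2)·g(x) = 2·x^4 - 2·x^3 + 2·x^2, leaving -3·x^3 + 4·x^2 - 5·x + 2
  leading term -3·x^3: subtract (-3·x)·g(x) = -3·x^3 + 3·x^2 - 3·x, leaving x^2 - 2·x + 2
  leading term x^2: subtract (1)·g(x) = x^2 - x + 1, leaving 1 - x
The remainder r(x) = 1 - x ≠ 0 (and deg r < deg g), so g ∤ f, i.e. f ∉ (g).

Final answer: NO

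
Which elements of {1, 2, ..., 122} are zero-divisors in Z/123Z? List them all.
An element a ∈ Z/123Z (with a ≠ 0) is a zero-divisor iff gcd(a, 123) > 1 (because a is a unit precisely when gcd(a, n) = 1, and in Z/nZ every nonzero, non-unit element is a zero-divisor). Scan a = 1, ..., 122 and keep those with gcd(a, 123) > 1:
  gcd(3, 123) = 3, gcd(6, 123) = 3, gcd(9, 123) = 3, gcd(12, 123) = 3, gcd(15, 123) = 3, gcd(18, 123) = 3, gcd(21, 123) = 3, gcd(24, 123) = 3, gcd(27, 123) = 3, gcd(30, 123) = 3, gcd(33, 123) = 3, gcd(36, 123) = 3, gcd(39, 123) = 3, gcd(41, 123) = 41, gcd(42, 123) = 3, gcd(45, 123) = 3, gcd(48, 123) = 3, gcd(51, 123) = 3, gcd(54, 123) = 3, gcd(57, 123) = 3, gcd(60, 123) = 3, gcd(63, 123) = 3, gcd(66, 123) = 3, gcd(69, 123) = 3, gcd(72, 123) = 3, gcd(75, 123) = 3, gcd(78, 123) = 3, gcd(81, 123) = 3, gcd(82, 123) = 41, gcd(84, 123) = 3, gcd(87, 123) = 3, gcd(90, 123) = 3, gcd(93, 123) = 3, gcd(96, 123) = 3, gcd(99, 123) = 3, gcd(102, 123) = 3, gcd(105, 123) = 3, gcd(108, 123) = 3, gcd(111, 123) = 3, gcd(114, 123) = 3, gcd(117, 123) = 3, gcd(120, 123) = 3.
All other a ∈ {1, ..., 122} have gcd(a, 123) = 1 and are units. So the nonzero zero-divisors are exactly the 42 values of a appearing in this scan.

Final answer: nonzero zero-divisors of Z/123Z = {3, 6, 9, 12, 15, 18, 21, 24, 27, 30, 33, 36, 39, 41, 42, 45, 48, 51, 54, 57, 60, 63, 66, 69, 72, 75, 78, 81, 82, 84, 87, 90, 93, 96, 99, 102, 105, 108, 111, 114, 117, 120}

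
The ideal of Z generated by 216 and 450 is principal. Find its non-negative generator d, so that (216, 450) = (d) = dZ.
(216, 450) = (18); d = 18

In the PID Z, (a, b) is generated by gcd(a, b). Compute gcd(450, 216) with the extended Euclidean algorithm, tracking rows (r, s, t) with s·450 + t·216 = r:
  row A: (450, 1, 0)   [1·450 + 0·216 = 450]
  row B: (216, 0, 1)   [0·450 + 1·216 = 216]
  450 = 2·216 + 18   → row C = row A − 2·row B = (18, 1, −2)   [check: 1·450 − 2·216 = 18]
  216 = 12·18 + 0   → remainder 0, stop. gcd = 18 (last nonzero row C).
So gcd(216, 450) = 18, with Bézout identity 1·450 − 2·216 = 18. Containment (⊇): the Bézout identity exhibits 18 as an element of (216, 450), giving (18) ⊆ (216, 450). Containment (⊆): since 18 | 216 and 18 | 450 (216 = 18·12, 450 = 18·25), every Z-linear combination of 216 and 450 is divisible by 18, so (216, 450) ⊆ (18). Therefore (216, 450) = (18), d = 18.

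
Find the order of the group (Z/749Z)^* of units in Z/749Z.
(Z/749Z)^* consists of the classes a with gcd(a, 749) = 1, so its order is φ(749). φ is multiplicative, with φ(p^e) = p^e − p^(e−1). Factorise 749 = 7 · 107. Then
  φ(749) = (7 − 1) · (107 − 1) = 6 · 106 = 636.
Thus |(Z/749Z)^*| = 636.

Final answer: |(Z/749Z)^*| = 636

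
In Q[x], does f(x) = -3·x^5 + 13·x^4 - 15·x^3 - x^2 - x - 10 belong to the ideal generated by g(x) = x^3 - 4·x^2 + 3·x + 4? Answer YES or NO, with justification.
In Q[x] the ideal (g) consists of all multiples of g, so f ∈ (g) iff g | f, i.e. iff the remainder of f on division by g is 0. Divide f by g (g is monic, so eliminate the leading term of the running remainder at each step):
  leading term -3·x^5: subtract (-3·x^2)·g(x) = -3·x^5 + 12·x^4 - 9·x^3 - 12·x^2, leaving x^4 - 6·x^3 + 11·x^2 - x - 10
  leading term x^4: subtract (x)·g(x) = x^4 - 4·x^3 + 3·x^2 + 4·x, leaving -2·x^3 + 8·x^2 - 5·x - 10
  leading term -2·x^3: subtract (-2)·g(x) = -2·x^3 + 8·x^2 - 6·x - 8, leaving x - 2
The remainder r(x) = x - 2 ≠ 0 (and deg r < deg g), so g ∤ f, i.e. f ∉ (g).

Final answer: NO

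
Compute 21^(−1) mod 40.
Apply the extended Euclidean algorithm to (40, 21), tracking rows (r, s, t) with s·40 + t·21 = r. Each division r_prev = q·r_cur + r_new produces the new row as (previous row) − q·(current row):
  row A: (40, 1, 0)   [1·40 + 0·21 = 40]
  row B: (21, 0, 1)   [0·40 + 1·21 = 21]
  40 = 1·21 + 19   → row C = row A − 1·row B = (19, 1, −1)   [check: 1·40 − 1·21 = 19]
  21 = 1·19 + 2   → row D = row B − 1·row C = (2, −1, 2)   [check: −1·40 + 2·21 = 2]
  19 = 9·2 + 1   → row E = row C − 9·row D = (1, 10, −19)   [check: 10·40 − 19·21 = 1]
  2 = 2·1 + 0   → remainder 0, stop. gcd = 1 (last nonzero row E).
The gcd is 1, so 21 is invertible mod 40. The last nonzero row gives 10·40 − 19·21 = 1, so t = −19. So 21^(−1) ≡ −19 ≡ 21 (mod 40). Verify: 21 · 21 = 441 ≡ 1 (mod 40). ✓

Final answer: 21^(−1) ≡ 21 (mod 40)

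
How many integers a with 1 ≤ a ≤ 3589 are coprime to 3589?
The number of a ∈ {1, ..., 3589} with gcd(a, 3589) = 1 is by definition Euler's totient φ(3589). φ is multiplicative, with φ(p^e) = p^e − p^(e−1). Factorise 3589 = 37 · 97. Then
  φ(3589) = (37 − 1) · (97 − 1) = 36 · 96 = 3456.
So there are 3456 such integers.

Final answer: 3456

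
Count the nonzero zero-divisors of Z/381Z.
Z/381Z has 128 nonzero zero-divisors

In Z/381Z each nonzero element is either a unit (gcd with 381 is 1) or a zero-divisor (gcd > 1). The number of units is φ(381): factorise 381 = 3 · 127, so φ(381) = (3 − 1) · (127 − 1) = 2 · 126 = 252. The nonzero elements number 381 − 1 = 380. Hence the nonzero zero-divisors number 380 − 252 = 128.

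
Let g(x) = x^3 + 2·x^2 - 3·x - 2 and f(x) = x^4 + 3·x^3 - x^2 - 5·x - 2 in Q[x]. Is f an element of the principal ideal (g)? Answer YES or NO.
In Q[x] the ideal (g) consists of all multiples of g, so f ∈ (g) iff g | f, i.e. iff the remainder of f on division by g is 0. Divide f by g (g is monic, so eliminate the leading term of the running remainder at each step):
  leading term x^4: subtract (x)·g(x) = x^4 + 2·x^3 - 3·x^2 - 2·x, leaving x^3 + 2·x^2 - 3·x - 2
  leading term x^3: subtract (1)·g(x) = x^3 + 2·x^2 - 3·x - 2, leaving 0
The remainder is 0, so f(x) = g(x) · h(x) with h(x) = x + 1. Hence g | f, i.e. f ∈ (g).

Final answer: YES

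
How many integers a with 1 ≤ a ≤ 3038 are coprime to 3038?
1260

The number of a ∈ {1, ..., 3038} with gcd(a, 3038) = 1 is by definition Euler's totient φ(3038). φ is multiplicative, with φ(p^e) = p^e − p^(e−1). Factorise 3038 = 2 · 7^2 · 31. Then
  φ(3038) = (2 − 1) · (7^2 − 7^1) · (31 − 1) = 1 · 42 · 30 = 1260.
So there are 1260 such integers.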